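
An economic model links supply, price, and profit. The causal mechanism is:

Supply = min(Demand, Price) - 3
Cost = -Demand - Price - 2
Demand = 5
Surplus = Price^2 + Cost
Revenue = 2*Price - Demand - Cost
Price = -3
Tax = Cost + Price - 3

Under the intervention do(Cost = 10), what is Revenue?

-21

Intervening sets Cost = 10 and removes its equation (Cost = -Demand - Price - 2).
Revenue = 2*Price - Demand - Cost  [with Price=-3, Demand=5, Cost=10]  = -21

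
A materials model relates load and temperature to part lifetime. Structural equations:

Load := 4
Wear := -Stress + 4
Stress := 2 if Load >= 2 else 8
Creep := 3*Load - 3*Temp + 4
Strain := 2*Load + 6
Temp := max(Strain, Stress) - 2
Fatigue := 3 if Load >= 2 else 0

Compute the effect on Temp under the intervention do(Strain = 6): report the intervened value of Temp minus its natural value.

-8

The intervention breaks the incoming arrows to Strain: Strain := 2*Load + 6 no longer applies, and Strain = 6.
Stress = 2 if Load >= 2 else 8  [with Load=4]  = 2
Temp = max(Strain, Stress) - 2  [with Strain=6, Stress=2]  = 4
Without intervention: Stress = 2 if Load >= 2 else 8  [with Load=4]  = 2; Strain = 2*Load + 6  [with Load=4]  = 14; Temp = max(Strain, Stress) - 2  [with Strain=14, Stress=2]  = 12.
Change = 4 − 12 = -8.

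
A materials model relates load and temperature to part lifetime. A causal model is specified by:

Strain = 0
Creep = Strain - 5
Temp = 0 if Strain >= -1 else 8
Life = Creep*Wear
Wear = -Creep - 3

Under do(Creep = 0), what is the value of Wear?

The intervention breaks the incoming arrows to Creep: Creep = Strain - 5 no longer applies, and Creep = 0.
Wear = -Creep - 3  [with Creep=0]  = -3

-3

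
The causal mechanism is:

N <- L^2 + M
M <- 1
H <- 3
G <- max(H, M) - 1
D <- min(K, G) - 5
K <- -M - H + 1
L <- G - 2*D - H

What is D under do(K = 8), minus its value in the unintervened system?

5

do(K=8) replaces the equation K <- -M - H + 1 with the constant K = 8.
G = max(H, M) - 1  [with H=3, M=1]  = 2
D = min(K, G) - 5  [with K=8, G=2]  = -3
Without intervention: K = -M - H + 1  [with M=1, H=3]  = -3; G = max(H, M) - 1  [with H=3, M=1]  = 2; D = min(K, G) - 5  [with K=-3, G=2]  = -8.
Change = -3 − (-8) = 5.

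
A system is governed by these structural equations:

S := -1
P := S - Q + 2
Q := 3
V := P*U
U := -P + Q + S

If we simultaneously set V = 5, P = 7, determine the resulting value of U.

Under do(V = 5, P = 7), each intervened variable's structural equation is replaced by its fixed value.
U = -P + Q + S  [with P=7, Q=3, S=-1]  = -5

-5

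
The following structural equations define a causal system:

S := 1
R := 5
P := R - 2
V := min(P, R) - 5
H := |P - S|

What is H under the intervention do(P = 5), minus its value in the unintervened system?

2

do(P=5) replaces the equation P := R - 2 with the constant P = 5.
H = |P - S|  [with P=5, S=1]  = 4
Without intervention: P = R - 2  [with R=5]  = 3; H = |P - S|  [with P=3, S=1]  = 2.
Change = 4 − 2 = 2.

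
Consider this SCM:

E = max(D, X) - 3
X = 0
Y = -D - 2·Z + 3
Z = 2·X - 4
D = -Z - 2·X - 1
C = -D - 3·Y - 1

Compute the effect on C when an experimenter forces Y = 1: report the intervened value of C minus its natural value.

The intervention breaks the incoming arrows to Y: Y = -D - 2·Z + 3 no longer applies, and Y = 1.
Z = 2·X - 4  [with X=0]  = -4
D = -Z - 2·X - 1  [with Z=-4, X=0]  = 3
C = -D - 3·Y - 1  [with D=3, Y=1]  = -7
Without intervention: Z = 2·X - 4  [with X=0]  = -4; D = -Z - 2·X - 1  [with Z=-4, X=0]  = 3; Y = -D - 2·Z + 3  [with D=3, Z=-4]  = 8; C = -D - 3·Y - 1  [with D=3, Y=8]  = -28.
Change = -7 − (-28) = 21.

21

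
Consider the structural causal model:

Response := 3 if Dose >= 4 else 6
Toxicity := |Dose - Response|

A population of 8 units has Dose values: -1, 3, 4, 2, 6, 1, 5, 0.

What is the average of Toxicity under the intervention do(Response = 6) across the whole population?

Under do(Response=6), Response's equation is replaced by Response=6 for every unit. Per-unit Toxicity: 7, 3, 2, 4, 0, 5, 1, 6. Mean = 3.5.

3.5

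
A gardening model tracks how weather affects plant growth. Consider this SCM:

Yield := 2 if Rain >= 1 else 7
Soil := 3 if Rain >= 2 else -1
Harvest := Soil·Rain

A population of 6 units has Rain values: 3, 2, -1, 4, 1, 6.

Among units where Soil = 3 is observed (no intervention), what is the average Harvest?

11.25

Conditioning on Soil=3 selects the 4 unit(s) with Rain ∈ {3, 2, 4, 6}. Their Harvest values: 9, 6, 12, 18. Mean = 11.25.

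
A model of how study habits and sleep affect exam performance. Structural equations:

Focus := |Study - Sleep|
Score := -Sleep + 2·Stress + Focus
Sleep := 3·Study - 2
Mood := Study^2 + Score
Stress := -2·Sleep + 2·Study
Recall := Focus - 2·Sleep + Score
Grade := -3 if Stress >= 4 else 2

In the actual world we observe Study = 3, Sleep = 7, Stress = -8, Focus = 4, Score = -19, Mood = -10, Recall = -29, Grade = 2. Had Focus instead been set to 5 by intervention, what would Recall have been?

-27

The intervention breaks the incoming arrows to Focus: Focus := |Study - Sleep| no longer applies, and Focus = 5.
Sleep = 3·Study - 2  [with Study=3]  = 7
Stress = -2·Sleep + 2·Study  [with Sleep=7, Study=3]  = -8
Score = -Sleep + 2·Stress + Focus  [with Sleep=7, Stress=-8, Focus=5]  = -18
Recall = Focus - 2·Sleep + Score  [with Focus=5, Sleep=7, Score=-18]  = -27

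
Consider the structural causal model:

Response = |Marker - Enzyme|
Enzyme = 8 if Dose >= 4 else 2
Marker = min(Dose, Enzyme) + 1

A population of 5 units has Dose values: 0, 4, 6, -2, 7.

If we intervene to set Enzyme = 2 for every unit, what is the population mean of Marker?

1.8

Every unit gets Enzyme=2 under the intervention. Marker values become 1, 3, 3, -1, 3; E[Marker|do(Enzyme=2)] = 1.8.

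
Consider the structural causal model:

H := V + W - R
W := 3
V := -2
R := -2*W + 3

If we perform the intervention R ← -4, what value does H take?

The intervention breaks the incoming arrows to R: R := -2*W + 3 no longer applies, and R = -4.
H = V + W - R  [with V=-2, W=3, R=-4]  = 5

5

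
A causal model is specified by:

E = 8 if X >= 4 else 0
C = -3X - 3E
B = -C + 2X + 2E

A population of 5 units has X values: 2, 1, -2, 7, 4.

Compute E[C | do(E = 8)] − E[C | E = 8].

9.3

The intervention sets E=8 in all 5 units regardless of X. Recomputing C per unit gives -30, -27, -18, -45, -36; average -31.2.
E[C|E=8] averages over only the 2 units with E=8 (X = 7, 4): C = -45, -36, mean -40.5.
Difference = -31.2 − (-40.5) = 9.3.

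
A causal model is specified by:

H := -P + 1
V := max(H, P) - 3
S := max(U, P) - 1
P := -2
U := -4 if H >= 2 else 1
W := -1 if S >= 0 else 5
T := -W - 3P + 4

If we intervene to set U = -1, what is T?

The intervention breaks the incoming arrows to U: U := -4 if H >= 2 else 1 no longer applies, and U = -1.
S = max(U, P) - 1  [with U=-1, P=-2]  = -2
W = -1 if S >= 0 else 5  [with S=-2]  = 5
T = -W - 3P + 4  [with W=5, P=-2]  = 5

5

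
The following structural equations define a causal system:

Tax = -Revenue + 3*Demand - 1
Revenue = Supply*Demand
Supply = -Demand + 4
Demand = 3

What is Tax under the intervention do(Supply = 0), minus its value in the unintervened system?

3

Under do(Supply=0), the mechanism Supply = -Demand + 4 is discarded; Supply is fixed at 0.
Revenue = Supply*Demand  [with Supply=0, Demand=3]  = 0
Tax = -Revenue + 3*Demand - 1  [with Revenue=0, Demand=3]  = 8
Without intervention: Supply = -Demand + 4  [with Demand=3]  = 1; Revenue = Supply*Demand  [with Supply=1, Demand=3]  = 3; Tax = -Revenue + 3*Demand - 1  [with Revenue=3, Demand=3]  = 5.
Change = 8 − 5 = 3.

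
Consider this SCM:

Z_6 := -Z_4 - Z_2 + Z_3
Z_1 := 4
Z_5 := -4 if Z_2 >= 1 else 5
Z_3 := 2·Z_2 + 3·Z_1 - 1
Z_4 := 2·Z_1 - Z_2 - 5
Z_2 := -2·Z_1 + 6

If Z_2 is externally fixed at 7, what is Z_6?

Under do(Z_2=7), the mechanism Z_2 := -2·Z_1 + 6 is discarded; Z_2 is fixed at 7.
Z_3 = 2·Z_2 + 3·Z_1 - 1  [with Z_2=7, Z_1=4]  = 25
Z_4 = 2·Z_1 - Z_2 - 5  [with Z_1=4, Z_2=7]  = -4
Z_6 = -Z_4 - Z_2 + Z_3  [with Z_4=-4, Z_2=7, Z_3=25]  = 22

22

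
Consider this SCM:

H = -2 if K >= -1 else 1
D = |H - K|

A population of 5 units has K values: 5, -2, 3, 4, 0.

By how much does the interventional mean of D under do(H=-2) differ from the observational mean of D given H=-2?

Under do(H=-2), H's equation is replaced by H=-2 for every unit. Per-unit D: 7, 0, 5, 6, 2. Mean = 4.
E[D|H=-2] averages over only the 4 units with H=-2 (K = 5, 3, 4, 0): D = 7, 5, 6, 2, mean 5.
Difference = 4 − 5 = -1.

-1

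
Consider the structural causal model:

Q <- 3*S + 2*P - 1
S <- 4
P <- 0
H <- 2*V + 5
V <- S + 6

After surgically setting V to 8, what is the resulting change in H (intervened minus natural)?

The intervention breaks the incoming arrows to V: V <- S + 6 no longer applies, and V = 8.
H = 2*V + 5  [with V=8]  = 21
Without intervention: V = S + 6  [with S=4]  = 10; H = 2*V + 5  [with V=10]  = 25.
Change = 21 − 25 = -4.

-4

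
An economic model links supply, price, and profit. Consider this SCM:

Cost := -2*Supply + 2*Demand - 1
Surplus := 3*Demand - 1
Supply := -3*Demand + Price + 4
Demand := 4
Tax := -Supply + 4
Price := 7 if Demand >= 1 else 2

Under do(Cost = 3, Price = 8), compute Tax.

The joint intervention fixes Cost = 3, Price = 8, removing each variable's own equation.
Supply = -3*Demand + Price + 4  [with Demand=4, Price=8]  = 0
Tax = -Supply + 4  [with Supply=0]  = 4

4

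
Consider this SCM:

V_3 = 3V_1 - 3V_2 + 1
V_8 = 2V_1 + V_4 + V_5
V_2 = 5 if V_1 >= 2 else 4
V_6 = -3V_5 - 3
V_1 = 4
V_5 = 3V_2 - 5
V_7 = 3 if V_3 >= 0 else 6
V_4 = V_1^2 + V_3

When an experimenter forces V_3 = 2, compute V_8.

36

The intervention breaks the incoming arrows to V_3: V_3 = 3V_1 - 3V_2 + 1 no longer applies, and V_3 = 2.
V_2 = 5 if V_1 >= 2 else 4  [with V_1=4]  = 5
V_4 = V_1^2 + V_3  [with V_1=4, V_3=2]  = 18
V_5 = 3V_2 - 5  [with V_2=5]  = 10
V_8 = 2V_1 + V_4 + V_5  [with V_1=4, V_4=18, V_5=10]  = 36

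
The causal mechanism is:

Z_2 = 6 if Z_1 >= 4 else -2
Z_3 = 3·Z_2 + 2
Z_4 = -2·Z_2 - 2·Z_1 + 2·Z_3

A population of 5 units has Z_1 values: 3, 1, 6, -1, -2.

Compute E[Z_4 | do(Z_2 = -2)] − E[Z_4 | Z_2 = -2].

The intervention sets Z_2=-2 in all 5 units regardless of Z_1. Recomputing Z_4 per unit gives -10, -6, -16, -2, 0; average -6.8.
Conditioning on Z_2=-2 selects the 4 unit(s) with Z_1 ∈ {3, 1, -1, -2}. Their Z_4 values: -10, -6, -2, 0. Mean = -4.5.
Difference = -6.8 − (-4.5) = -2.3.

-2.3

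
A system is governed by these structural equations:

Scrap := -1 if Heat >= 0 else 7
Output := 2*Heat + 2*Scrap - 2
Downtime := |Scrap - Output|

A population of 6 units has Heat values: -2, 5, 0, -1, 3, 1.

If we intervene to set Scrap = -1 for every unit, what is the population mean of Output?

-2

do(Scrap=-1) breaks Scrap's dependence on Heat. With Scrap=-1 fixed, Output across the units is -8, 6, -4, -6, 2, -2, mean -2.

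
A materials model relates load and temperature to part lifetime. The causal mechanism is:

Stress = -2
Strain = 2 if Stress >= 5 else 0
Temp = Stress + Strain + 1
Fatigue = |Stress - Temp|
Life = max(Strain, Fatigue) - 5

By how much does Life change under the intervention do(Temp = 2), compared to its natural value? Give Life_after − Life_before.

do(Temp=2) replaces the equation Temp = Stress + Strain + 1 with the constant Temp = 2.
Strain = 2 if Stress >= 5 else 0  [with Stress=-2]  = 0
Fatigue = |Stress - Temp|  [with Stress=-2, Temp=2]  = 4
Life = max(Strain, Fatigue) - 5  [with Strain=0, Fatigue=4]  = -1
Without intervention: Strain = 2 if Stress >= 5 else 0  [with Stress=-2]  = 0; Temp = Stress + Strain + 1  [with Stress=-2, Strain=0]  = -1; Fatigue = |Stress - Temp|  [with Stress=-2, Temp=-1]  = 1; Life = max(Strain, Fatigue) - 5  [with Strain=0, Fatigue=1]  = -4.
Change = -1 − (-4) = 3.

3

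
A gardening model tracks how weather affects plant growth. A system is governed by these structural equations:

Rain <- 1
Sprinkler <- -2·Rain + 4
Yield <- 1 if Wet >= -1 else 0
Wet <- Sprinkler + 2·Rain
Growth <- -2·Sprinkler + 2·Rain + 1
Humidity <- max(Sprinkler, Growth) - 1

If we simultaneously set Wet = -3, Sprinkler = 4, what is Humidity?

Setting Wet = -3, Sprinkler = 4 by intervention discards those variables' equations.
Growth = -2·Sprinkler + 2·Rain + 1  [with Sprinkler=4, Rain=1]  = -5
Humidity = max(Sprinkler, Growth) - 1  [with Sprinkler=4, Growth=-5]  = 3

3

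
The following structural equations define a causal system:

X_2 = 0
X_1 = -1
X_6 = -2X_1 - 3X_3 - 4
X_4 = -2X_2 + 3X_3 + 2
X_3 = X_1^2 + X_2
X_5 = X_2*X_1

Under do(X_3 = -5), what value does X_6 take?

13

The intervention breaks the incoming arrows to X_3: X_3 = X_1^2 + X_2 no longer applies, and X_3 = -5.
X_6 = -2X_1 - 3X_3 - 4  [with X_1=-1, X_3=-5]  = 13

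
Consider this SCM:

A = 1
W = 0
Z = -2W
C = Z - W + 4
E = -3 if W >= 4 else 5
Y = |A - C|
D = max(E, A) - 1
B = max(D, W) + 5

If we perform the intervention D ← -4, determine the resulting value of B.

do(D=-4) replaces the equation D = max(E, A) - 1 with the constant D = -4.
B = max(D, W) + 5  [with D=-4, W=0]  = 5

5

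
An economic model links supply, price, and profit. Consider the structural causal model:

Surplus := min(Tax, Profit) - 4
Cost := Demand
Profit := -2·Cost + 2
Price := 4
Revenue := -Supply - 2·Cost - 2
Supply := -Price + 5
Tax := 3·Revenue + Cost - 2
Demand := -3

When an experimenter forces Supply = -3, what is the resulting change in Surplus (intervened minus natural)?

The intervention breaks the incoming arrows to Supply: Supply := -Price + 5 no longer applies, and Supply = -3.
Cost = Demand  [with Demand=-3]  = -3
Revenue = -Supply - 2·Cost - 2  [with Supply=-3, Cost=-3]  = 7
Tax = 3·Revenue + Cost - 2  [with Revenue=7, Cost=-3]  = 16
Profit = -2·Cost + 2  [with Cost=-3]  = 8
Surplus = min(Tax, Profit) - 4  [with Tax=16, Profit=8]  = 4
Without intervention: Supply = -Price + 5  [with Price=4]  = 1; Cost = Demand  [with Demand=-3]  = -3; Revenue = -Supply - 2·Cost - 2  [with Supply=1, Cost=-3]  = 3; Tax = 3·Revenue + Cost - 2  [with Revenue=3, Cost=-3]  = 4; Profit = -2·Cost + 2  [with Cost=-3]  = 8; Surplus = min(Tax, Profit) - 4  [with Tax=4, Profit=8]  = 0.
Change = 4 − 0 = 4.

4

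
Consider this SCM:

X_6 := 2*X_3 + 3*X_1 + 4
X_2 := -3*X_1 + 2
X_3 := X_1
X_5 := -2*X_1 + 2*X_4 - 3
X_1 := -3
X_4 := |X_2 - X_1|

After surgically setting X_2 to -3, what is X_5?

3

do(X_2=-3) replaces the equation X_2 := -3*X_1 + 2 with the constant X_2 = -3.
X_4 = |X_2 - X_1|  [with X_2=-3, X_1=-3]  = 0
X_5 = -2*X_1 + 2*X_4 - 3  [with X_1=-3, X_4=0]  = 3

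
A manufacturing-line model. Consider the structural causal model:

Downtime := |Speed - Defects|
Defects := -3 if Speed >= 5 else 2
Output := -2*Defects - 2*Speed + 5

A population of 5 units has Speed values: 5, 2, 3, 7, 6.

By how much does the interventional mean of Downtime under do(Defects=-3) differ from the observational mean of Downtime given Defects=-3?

Under do(Defects=-3), Defects's equation is replaced by Defects=-3 for every unit. Per-unit Downtime: 8, 5, 6, 10, 9. Mean = 7.6.
Conditioning on Defects=-3 selects the 3 unit(s) with Speed ∈ {5, 7, 6}. Their Downtime values: 8, 10, 9. Mean = 9.
Difference = 7.6 − 9 = -1.4.

-1.4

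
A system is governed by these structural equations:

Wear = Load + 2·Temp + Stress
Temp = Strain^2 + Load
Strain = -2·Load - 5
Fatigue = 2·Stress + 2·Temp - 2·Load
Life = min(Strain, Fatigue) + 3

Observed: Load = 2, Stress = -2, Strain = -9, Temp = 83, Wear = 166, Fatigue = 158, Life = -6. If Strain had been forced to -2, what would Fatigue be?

The intervention breaks the incoming arrows to Strain: Strain = -2·Load - 5 no longer applies, and Strain = -2.
Temp = Strain^2 + Load  [with Strain=-2, Load=2]  = 6
Fatigue = 2·Stress + 2·Temp - 2·Load  [with Stress=-2, Temp=6, Load=2]  = 4

4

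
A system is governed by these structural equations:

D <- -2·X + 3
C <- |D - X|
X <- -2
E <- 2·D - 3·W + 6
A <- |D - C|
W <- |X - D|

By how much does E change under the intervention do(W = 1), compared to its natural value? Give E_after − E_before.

24

Intervening sets W = 1 and removes its equation (W <- |X - D|).
D = -2·X + 3  [with X=-2]  = 7
E = 2·D - 3·W + 6  [with D=7, W=1]  = 17
Without intervention: D = -2·X + 3  [with X=-2]  = 7; W = |X - D|  [with X=-2, D=7]  = 9; E = 2·D - 3·W + 6  [with D=7, W=9]  = -7.
Change = 17 − (-7) = 24.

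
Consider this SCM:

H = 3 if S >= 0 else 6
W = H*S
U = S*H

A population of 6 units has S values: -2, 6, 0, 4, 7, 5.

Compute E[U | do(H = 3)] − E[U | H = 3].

do(H=3) breaks H's dependence on S. With H=3 fixed, U across the units is -6, 18, 0, 12, 21, 15, mean 10.
Observing H=3 restricts to units where H's equation naturally yields 3: S ∈ {6, 0, 4, 7, 5}. In that subpopulation U = 18, 0, 12, 21, 15, mean 13.2.
Difference = 10 − 13.2 = -3.2.

-3.2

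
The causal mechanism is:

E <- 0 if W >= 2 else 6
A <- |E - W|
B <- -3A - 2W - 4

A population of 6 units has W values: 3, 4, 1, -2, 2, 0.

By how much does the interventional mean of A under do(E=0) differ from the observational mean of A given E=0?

-1

Under do(E=0), E's equation is replaced by E=0 for every unit. Per-unit A: 3, 4, 1, 2, 2, 0. Mean = 2.
Observing E=0 restricts to units where E's equation naturally yields 0: W ∈ {3, 4, 2}. In that subpopulation A = 3, 4, 2, mean 3.
Difference = 2 − 3 = -1.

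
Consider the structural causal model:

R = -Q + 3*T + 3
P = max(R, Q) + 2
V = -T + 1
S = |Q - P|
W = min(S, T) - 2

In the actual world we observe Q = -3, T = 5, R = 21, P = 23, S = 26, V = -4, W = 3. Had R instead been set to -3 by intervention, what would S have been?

do(R=-3) replaces the equation R = -Q + 3*T + 3 with the constant R = -3.
P = max(R, Q) + 2  [with R=-3, Q=-3]  = -1
S = |Q - P|  [with Q=-3, P=-1]  = 2

2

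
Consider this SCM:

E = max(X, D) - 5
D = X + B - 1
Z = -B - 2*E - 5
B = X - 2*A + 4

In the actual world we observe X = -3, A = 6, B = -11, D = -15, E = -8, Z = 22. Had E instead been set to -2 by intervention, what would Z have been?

10

The intervention breaks the incoming arrows to E: E = max(X, D) - 5 no longer applies, and E = -2.
B = X - 2*A + 4  [with X=-3, A=6]  = -11
Z = -B - 2*E - 5  [with B=-11, E=-2]  = 10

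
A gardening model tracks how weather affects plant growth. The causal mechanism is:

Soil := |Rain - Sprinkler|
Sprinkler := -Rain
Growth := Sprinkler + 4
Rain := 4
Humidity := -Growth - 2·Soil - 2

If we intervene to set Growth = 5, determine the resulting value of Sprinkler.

-4

The intervention breaks the incoming arrows to Growth: Growth := Sprinkler + 4 no longer applies, and Growth = 5.
Since Sprinkler is not a descendant of the intervened variable, it is unaffected.
Sprinkler = -Rain  [with Rain=4]  = -4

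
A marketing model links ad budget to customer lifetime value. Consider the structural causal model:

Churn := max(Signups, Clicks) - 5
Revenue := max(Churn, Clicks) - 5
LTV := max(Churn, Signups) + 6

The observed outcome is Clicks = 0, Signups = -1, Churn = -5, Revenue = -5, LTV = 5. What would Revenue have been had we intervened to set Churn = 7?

The intervention breaks the incoming arrows to Churn: Churn := max(Signups, Clicks) - 5 no longer applies, and Churn = 7.
Revenue = max(Churn, Clicks) - 5  [with Churn=7, Clicks=0]  = 2

2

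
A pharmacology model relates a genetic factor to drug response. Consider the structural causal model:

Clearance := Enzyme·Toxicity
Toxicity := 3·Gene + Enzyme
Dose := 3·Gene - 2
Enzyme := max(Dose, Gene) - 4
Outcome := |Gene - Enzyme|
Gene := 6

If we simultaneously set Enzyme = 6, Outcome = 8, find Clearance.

The joint intervention fixes Enzyme = 6, Outcome = 8, removing each variable's own equation.
Toxicity = 3·Gene + Enzyme  [with Gene=6, Enzyme=6]  = 24
Clearance = Enzyme·Toxicity  [with Enzyme=6, Toxicity=24]  = 144

144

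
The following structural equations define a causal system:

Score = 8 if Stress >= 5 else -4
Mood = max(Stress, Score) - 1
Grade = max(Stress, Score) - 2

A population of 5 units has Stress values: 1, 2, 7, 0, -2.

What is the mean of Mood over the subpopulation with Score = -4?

-0.75

Conditioning on Score=-4 selects the 4 unit(s) with Stress ∈ {1, 2, 0, -2}. Their Mood values: 0, 1, -1, -3. Mean = -0.75.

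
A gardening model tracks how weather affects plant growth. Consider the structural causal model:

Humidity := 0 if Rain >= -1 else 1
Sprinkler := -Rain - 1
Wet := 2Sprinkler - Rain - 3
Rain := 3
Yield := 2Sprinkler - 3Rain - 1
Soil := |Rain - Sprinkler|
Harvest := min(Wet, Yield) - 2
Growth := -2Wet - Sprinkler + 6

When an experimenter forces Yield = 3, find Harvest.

-16

do(Yield=3) replaces the equation Yield := 2Sprinkler - 3Rain - 1 with the constant Yield = 3.
Sprinkler = -Rain - 1  [with Rain=3]  = -4
Wet = 2Sprinkler - Rain - 3  [with Sprinkler=-4, Rain=3]  = -14
Harvest = min(Wet, Yield) - 2  [with Wet=-14, Yield=3]  = -16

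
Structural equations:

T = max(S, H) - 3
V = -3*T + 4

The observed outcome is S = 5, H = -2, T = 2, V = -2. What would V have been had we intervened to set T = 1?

1

The intervention breaks the incoming arrows to T: T = max(S, H) - 3 no longer applies, and T = 1.
V = -3*T + 4  [with T=1]  = 1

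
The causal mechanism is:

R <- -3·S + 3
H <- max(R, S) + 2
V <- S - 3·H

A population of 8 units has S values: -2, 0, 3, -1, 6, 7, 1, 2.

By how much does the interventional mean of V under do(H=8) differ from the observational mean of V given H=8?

Every unit gets H=8 under the intervention. V values become -26, -24, -21, -25, -18, -17, -23, -22; E[V|do(H=8)] = -22.
E[V|H=8] averages over only the 2 units with H=8 (S = -1, 6): V = -25, -18, mean -21.5.
Difference = -22 − (-21.5) = -0.5.

-0.5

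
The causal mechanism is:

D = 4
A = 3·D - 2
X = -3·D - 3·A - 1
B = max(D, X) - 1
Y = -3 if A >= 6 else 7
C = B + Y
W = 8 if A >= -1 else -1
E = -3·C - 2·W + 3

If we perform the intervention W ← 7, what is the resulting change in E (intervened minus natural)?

2

do(W=7) replaces the equation W = 8 if A >= -1 else -1 with the constant W = 7.
A = 3·D - 2  [with D=4]  = 10
X = -3·D - 3·A - 1  [with D=4, A=10]  = -43
B = max(D, X) - 1  [with D=4, X=-43]  = 3
Y = -3 if A >= 6 else 7  [with A=10]  = -3
C = B + Y  [with B=3, Y=-3]  = 0
E = -3·C - 2·W + 3  [with C=0, W=7]  = -11
Without intervention: A = 3·D - 2  [with D=4]  = 10; X = -3·D - 3·A - 1  [with D=4, A=10]  = -43; B = max(D, X) - 1  [with D=4, X=-43]  = 3; Y = -3 if A >= 6 else 7  [with A=10]  = -3; C = B + Y  [with B=3, Y=-3]  = 0; W = 8 if A >= -1 else -1  [with A=10]  = 8; E = -3·C - 2·W + 3  [with C=0, W=8]  = -13.
Change = -11 − (-13) = 2.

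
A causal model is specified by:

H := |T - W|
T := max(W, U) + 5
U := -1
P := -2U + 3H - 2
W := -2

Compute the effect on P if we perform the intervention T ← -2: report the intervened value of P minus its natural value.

-18

do(T=-2) replaces the equation T := max(W, U) + 5 with the constant T = -2.
H = |T - W|  [with T=-2, W=-2]  = 0
P = -2U + 3H - 2  [with U=-1, H=0]  = 0
Without intervention: T = max(W, U) + 5  [with W=-2, U=-1]  = 4; H = |T - W|  [with T=4, W=-2]  = 6; P = -2U + 3H - 2  [with U=-1, H=6]  = 18.
Change = 0 − 18 = -18.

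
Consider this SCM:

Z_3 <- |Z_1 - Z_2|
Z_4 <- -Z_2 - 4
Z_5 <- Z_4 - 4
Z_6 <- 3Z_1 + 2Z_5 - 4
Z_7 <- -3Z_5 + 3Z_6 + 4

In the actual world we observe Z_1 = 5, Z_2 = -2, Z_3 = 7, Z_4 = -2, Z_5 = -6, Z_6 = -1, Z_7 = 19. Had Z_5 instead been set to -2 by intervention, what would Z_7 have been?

31

Under do(Z_5=-2), the mechanism Z_5 <- Z_4 - 4 is discarded; Z_5 is fixed at -2.
Z_6 = 3Z_1 + 2Z_5 - 4  [with Z_1=5, Z_5=-2]  = 7
Z_7 = -3Z_5 + 3Z_6 + 4  [with Z_5=-2, Z_6=7]  = 31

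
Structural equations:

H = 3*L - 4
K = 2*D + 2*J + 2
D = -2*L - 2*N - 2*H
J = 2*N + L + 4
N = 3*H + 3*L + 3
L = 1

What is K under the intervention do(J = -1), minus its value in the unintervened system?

-24

Under do(J=-1), the mechanism J = 2*N + L + 4 is discarded; J is fixed at -1.
H = 3*L - 4  [with L=1]  = -1
N = 3*H + 3*L + 3  [with H=-1, L=1]  = 3
D = -2*L - 2*N - 2*H  [with L=1, N=3, H=-1]  = -6
K = 2*D + 2*J + 2  [with D=-6, J=-1]  = -12
Without intervention: H = 3*L - 4  [with L=1]  = -1; N = 3*H + 3*L + 3  [with H=-1, L=1]  = 3; J = 2*N + L + 4  [with N=3, L=1]  = 11; D = -2*L - 2*N - 2*H  [with L=1, N=3, H=-1]  = -6; K = 2*D + 2*J + 2  [with D=-6, J=11]  = 12.
Change = -12 − 12 = -24.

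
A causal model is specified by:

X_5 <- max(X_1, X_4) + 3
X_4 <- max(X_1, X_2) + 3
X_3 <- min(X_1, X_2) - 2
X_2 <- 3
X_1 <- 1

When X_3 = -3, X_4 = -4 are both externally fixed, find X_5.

Setting X_3 = -3, X_4 = -4 by intervention discards those variables' equations.
X_5 = max(X_1, X_4) + 3  [with X_1=1, X_4=-4]  = 4

4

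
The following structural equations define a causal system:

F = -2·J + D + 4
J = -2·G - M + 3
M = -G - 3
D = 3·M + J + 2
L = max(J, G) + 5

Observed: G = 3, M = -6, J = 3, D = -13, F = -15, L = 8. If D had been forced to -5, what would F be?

Intervening sets D = -5 and removes its equation (D = 3·M + J + 2).
M = -G - 3  [with G=3]  = -6
J = -2·G - M + 3  [with G=3, M=-6]  = 3
F = -2·J + D + 4  [with J=3, D=-5]  = -7

-7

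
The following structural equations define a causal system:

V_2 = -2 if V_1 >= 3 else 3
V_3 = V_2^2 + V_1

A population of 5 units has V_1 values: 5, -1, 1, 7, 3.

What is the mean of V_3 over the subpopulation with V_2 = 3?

9

Observing V_2=3 restricts to units where V_2's equation naturally yields 3: V_1 ∈ {-1, 1}. In that subpopulation V_3 = 8, 10, mean 9.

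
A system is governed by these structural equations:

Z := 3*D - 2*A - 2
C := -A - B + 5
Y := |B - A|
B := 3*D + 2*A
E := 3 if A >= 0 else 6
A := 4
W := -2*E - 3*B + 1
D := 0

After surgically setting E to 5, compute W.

Intervening sets E = 5 and removes its equation (E := 3 if A >= 0 else 6).
B = 3*D + 2*A  [with D=0, A=4]  = 8
W = -2*E - 3*B + 1  [with E=5, B=8]  = -33

-33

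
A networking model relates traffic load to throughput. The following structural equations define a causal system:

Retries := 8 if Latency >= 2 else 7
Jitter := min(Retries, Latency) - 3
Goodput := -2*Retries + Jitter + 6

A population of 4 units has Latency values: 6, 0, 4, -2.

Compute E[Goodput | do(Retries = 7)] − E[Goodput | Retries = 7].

3

The intervention sets Retries=7 in all 4 units regardless of Latency. Recomputing Goodput per unit gives -5, -11, -7, -13; average -9.
E[Goodput|Retries=7] averages over only the 2 units with Retries=7 (Latency = 0, -2): Goodput = -11, -13, mean -12.
Difference = -9 − (-12) = 3.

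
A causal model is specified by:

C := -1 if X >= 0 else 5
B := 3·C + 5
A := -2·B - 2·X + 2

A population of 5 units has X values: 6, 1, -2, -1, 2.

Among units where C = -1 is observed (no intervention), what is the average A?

-8

Observing C=-1 restricts to units where C's equation naturally yields -1: X ∈ {6, 1, 2}. In that subpopulation A = -14, -4, -6, mean -8.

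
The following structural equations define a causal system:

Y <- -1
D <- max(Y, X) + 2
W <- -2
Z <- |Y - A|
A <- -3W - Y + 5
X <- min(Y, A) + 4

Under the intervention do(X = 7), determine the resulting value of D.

9

Under do(X=7), the mechanism X <- min(Y, A) + 4 is discarded; X is fixed at 7.
D = max(Y, X) + 2  [with Y=-1, X=7]  = 9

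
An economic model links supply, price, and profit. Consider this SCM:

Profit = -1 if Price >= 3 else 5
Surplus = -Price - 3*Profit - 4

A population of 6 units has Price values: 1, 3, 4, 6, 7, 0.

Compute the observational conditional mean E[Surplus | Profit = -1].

Observing Profit=-1 restricts to units where Profit's equation naturally yields -1: Price ∈ {3, 4, 6, 7}. In that subpopulation Surplus = -4, -5, -7, -8, mean -6.

-6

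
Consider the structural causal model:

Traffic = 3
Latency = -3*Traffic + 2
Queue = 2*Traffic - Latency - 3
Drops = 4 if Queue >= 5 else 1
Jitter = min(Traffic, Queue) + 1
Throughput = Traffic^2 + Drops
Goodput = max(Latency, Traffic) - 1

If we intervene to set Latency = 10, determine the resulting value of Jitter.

do(Latency=10) replaces the equation Latency = -3*Traffic + 2 with the constant Latency = 10.
Queue = 2*Traffic - Latency - 3  [with Traffic=3, Latency=10]  = -7
Jitter = min(Traffic, Queue) + 1  [with Traffic=3, Queue=-7]  = -6

-6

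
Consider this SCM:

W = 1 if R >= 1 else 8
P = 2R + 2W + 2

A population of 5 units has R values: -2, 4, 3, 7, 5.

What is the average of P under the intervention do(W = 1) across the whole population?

10.8

do(W=1) breaks W's dependence on R. With W=1 fixed, P across the units is 0, 12, 10, 18, 14, mean 10.8.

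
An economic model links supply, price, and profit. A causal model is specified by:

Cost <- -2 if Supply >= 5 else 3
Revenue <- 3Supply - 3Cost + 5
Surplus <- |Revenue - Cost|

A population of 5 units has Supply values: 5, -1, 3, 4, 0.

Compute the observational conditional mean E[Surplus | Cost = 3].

Observing Cost=3 restricts to units where Cost's equation naturally yields 3: Supply ∈ {-1, 3, 4, 0}. In that subpopulation Surplus = 10, 2, 5, 7, mean 6.

6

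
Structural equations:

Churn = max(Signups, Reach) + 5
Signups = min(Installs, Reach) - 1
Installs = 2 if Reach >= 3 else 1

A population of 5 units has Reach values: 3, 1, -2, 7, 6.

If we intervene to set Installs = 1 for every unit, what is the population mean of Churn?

Under do(Installs=1), Installs's equation is replaced by Installs=1 for every unit. Per-unit Churn: 8, 6, 3, 12, 11. Mean = 8.

8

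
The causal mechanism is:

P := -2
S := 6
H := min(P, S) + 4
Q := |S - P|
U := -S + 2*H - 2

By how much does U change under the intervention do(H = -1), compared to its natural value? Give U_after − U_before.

-6

do(H=-1) replaces the equation H := min(P, S) + 4 with the constant H = -1.
U = -S + 2*H - 2  [with S=6, H=-1]  = -10
Without intervention: H = min(P, S) + 4  [with P=-2, S=6]  = 2; U = -S + 2*H - 2  [with S=6, H=2]  = -4.
Change = -10 − (-4) = -6.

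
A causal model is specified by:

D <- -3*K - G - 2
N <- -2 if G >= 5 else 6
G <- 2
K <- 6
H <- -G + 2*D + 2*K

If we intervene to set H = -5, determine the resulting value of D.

-22

Under do(H=-5), the mechanism H <- -G + 2*D + 2*K is discarded; H is fixed at -5.
Since D is not a descendant of the intervened variable, it is unaffected.
D = -3*K - G - 2  [with K=6, G=2]  = -22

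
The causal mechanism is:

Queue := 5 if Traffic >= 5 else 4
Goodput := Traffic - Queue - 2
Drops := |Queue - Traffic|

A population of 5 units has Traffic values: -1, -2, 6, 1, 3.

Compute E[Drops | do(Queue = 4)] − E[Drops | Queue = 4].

do(Queue=4) breaks Queue's dependence on Traffic. With Queue=4 fixed, Drops across the units is 5, 6, 2, 3, 1, mean 3.4.
Observing Queue=4 restricts to units where Queue's equation naturally yields 4: Traffic ∈ {-1, -2, 1, 3}. In that subpopulation Drops = 5, 6, 3, 1, mean 3.75.
Difference = 3.4 − 3.75 = -0.35.

-0.35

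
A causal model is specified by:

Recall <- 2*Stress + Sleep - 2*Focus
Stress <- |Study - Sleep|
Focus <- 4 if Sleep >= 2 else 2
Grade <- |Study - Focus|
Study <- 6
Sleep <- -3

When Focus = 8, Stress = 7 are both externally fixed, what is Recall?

The joint intervention fixes Focus = 8, Stress = 7, removing each variable's own equation.
Recall = 2*Stress + Sleep - 2*Focus  [with Stress=7, Sleep=-3, Focus=8]  = -5

-5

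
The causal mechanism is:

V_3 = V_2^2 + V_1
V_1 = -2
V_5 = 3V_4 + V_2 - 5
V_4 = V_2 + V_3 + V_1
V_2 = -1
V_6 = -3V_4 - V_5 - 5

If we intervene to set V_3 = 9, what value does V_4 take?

The intervention breaks the incoming arrows to V_3: V_3 = V_2^2 + V_1 no longer applies, and V_3 = 9.
V_4 = V_2 + V_3 + V_1  [with V_2=-1, V_3=9, V_1=-2]  = 6

6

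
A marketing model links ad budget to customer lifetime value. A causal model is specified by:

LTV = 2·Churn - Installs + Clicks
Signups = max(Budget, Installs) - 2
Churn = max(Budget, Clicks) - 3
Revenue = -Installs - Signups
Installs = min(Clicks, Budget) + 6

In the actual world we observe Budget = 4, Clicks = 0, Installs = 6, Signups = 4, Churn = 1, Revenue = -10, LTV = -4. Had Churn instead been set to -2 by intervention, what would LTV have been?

Under do(Churn=-2), the mechanism Churn = max(Budget, Clicks) - 3 is discarded; Churn is fixed at -2.
Installs = min(Clicks, Budget) + 6  [with Clicks=0, Budget=4]  = 6
LTV = 2·Churn - Installs + Clicks  [with Churn=-2, Installs=6, Clicks=0]  = -10

-10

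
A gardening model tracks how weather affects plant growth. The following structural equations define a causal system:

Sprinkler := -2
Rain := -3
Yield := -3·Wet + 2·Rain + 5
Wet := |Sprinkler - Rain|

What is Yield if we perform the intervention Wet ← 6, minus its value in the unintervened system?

The intervention breaks the incoming arrows to Wet: Wet := |Sprinkler - Rain| no longer applies, and Wet = 6.
Yield = -3·Wet + 2·Rain + 5  [with Wet=6, Rain=-3]  = -19
Without intervention: Wet = |Sprinkler - Rain|  [with Sprinkler=-2, Rain=-3]  = 1; Yield = -3·Wet + 2·Rain + 5  [with Wet=1, Rain=-3]  = -4.
Change = -19 − (-4) = -15.

-15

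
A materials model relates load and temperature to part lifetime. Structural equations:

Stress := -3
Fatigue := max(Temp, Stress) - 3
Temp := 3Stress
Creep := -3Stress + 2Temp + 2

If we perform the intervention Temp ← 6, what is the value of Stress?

-3

Under do(Temp=6), the mechanism Temp := 3Stress is discarded; Temp is fixed at 6.
Stress is not downstream of the intervention, so its value is determined by the original equations.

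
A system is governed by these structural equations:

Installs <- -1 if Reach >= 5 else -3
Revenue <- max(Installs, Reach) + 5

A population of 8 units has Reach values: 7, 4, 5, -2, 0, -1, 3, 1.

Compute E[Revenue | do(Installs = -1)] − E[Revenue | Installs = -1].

The intervention sets Installs=-1 in all 8 units regardless of Reach. Recomputing Revenue per unit gives 12, 9, 10, 4, 5, 4, 8, 6; average 7.25.
Conditioning on Installs=-1 selects the 2 unit(s) with Reach ∈ {7, 5}. Their Revenue values: 12, 10. Mean = 11.
Difference = 7.25 − 11 = -3.75.

-3.75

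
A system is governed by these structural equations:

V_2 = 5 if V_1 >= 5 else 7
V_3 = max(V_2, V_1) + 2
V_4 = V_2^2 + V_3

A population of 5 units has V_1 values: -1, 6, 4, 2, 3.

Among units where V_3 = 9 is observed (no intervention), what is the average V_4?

58

Observing V_3=9 restricts to units where V_3's equation naturally yields 9: V_1 ∈ {-1, 4, 2, 3}. In that subpopulation V_4 = 58, 58, 58, 58, mean 58.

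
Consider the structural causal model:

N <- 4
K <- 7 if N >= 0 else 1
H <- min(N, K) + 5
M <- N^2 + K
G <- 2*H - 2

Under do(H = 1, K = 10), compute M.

Setting H = 1, K = 10 by intervention discards those variables' equations.
M = N^2 + K  [with N=4, K=10]  = 26

26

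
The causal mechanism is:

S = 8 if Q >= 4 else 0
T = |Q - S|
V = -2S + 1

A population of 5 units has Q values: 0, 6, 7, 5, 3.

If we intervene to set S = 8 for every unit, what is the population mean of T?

Every unit gets S=8 under the intervention. T values become 8, 2, 1, 3, 5; E[T|do(S=8)] = 3.8.

3.8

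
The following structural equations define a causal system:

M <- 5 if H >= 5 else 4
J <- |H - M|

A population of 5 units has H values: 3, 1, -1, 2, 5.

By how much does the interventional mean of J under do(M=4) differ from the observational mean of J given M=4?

-0.35

Under do(M=4), M's equation is replaced by M=4 for every unit. Per-unit J: 1, 3, 5, 2, 1. Mean = 2.4.
Conditioning on M=4 selects the 4 unit(s) with H ∈ {3, 1, -1, 2}. Their J values: 1, 3, 5, 2. Mean = 2.75.
Difference = 2.4 − 2.75 = -0.35.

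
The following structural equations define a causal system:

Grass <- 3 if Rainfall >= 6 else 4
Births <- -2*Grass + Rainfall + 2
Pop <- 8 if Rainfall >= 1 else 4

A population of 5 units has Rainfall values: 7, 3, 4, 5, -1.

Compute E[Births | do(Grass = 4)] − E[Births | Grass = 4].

do(Grass=4) breaks Grass's dependence on Rainfall. With Grass=4 fixed, Births across the units is 1, -3, -2, -1, -7, mean -2.4.
Conditioning on Grass=4 selects the 4 unit(s) with Rainfall ∈ {3, 4, 5, -1}. Their Births values: -3, -2, -1, -7. Mean = -3.25.
Difference = -2.4 − (-3.25) = 0.85.

0.85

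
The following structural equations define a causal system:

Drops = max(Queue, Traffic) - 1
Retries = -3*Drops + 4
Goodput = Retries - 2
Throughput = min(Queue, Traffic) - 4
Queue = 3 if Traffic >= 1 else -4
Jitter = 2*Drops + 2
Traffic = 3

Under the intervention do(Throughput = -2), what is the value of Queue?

do(Throughput=-2) replaces the equation Throughput = min(Queue, Traffic) - 4 with the constant Throughput = -2.
Queue is not downstream of the intervention, so its value is determined by the original equations.
Queue = 3 if Traffic >= 1 else -4  [with Traffic=3]  = 3

3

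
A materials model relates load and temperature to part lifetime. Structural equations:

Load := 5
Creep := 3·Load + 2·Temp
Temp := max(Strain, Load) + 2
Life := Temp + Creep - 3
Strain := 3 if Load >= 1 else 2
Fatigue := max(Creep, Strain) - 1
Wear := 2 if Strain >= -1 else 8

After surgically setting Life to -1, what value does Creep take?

Under do(Life=-1), the mechanism Life := Temp + Creep - 3 is discarded; Life is fixed at -1.
Since Creep is not a descendant of the intervened variable, it is unaffected.
Strain = 3 if Load >= 1 else 2  [with Load=5]  = 3
Temp = max(Strain, Load) + 2  [with Strain=3, Load=5]  = 7
Creep = 3·Load + 2·Temp  [with Load=5, Temp=7]  = 29

29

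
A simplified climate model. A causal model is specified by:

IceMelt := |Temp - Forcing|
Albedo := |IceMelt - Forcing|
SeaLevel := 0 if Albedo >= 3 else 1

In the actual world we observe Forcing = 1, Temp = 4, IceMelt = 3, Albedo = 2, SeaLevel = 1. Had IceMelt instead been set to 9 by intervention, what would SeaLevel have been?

do(IceMelt=9) replaces the equation IceMelt := |Temp - Forcing| with the constant IceMelt = 9.
Albedo = |IceMelt - Forcing|  [with IceMelt=9, Forcing=1]  = 8
SeaLevel = 0 if Albedo >= 3 else 1  [with Albedo=8]  = 0

0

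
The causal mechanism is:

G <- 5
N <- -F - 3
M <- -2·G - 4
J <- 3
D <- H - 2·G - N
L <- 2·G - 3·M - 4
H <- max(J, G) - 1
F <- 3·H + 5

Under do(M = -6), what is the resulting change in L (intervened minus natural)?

-24

do(M=-6) replaces the equation M <- -2·G - 4 with the constant M = -6.
L = 2·G - 3·M - 4  [with G=5, M=-6]  = 24
Without intervention: M = -2·G - 4  [with G=5]  = -14; L = 2·G - 3·M - 4  [with G=5, M=-14]  = 48.
Change = 24 − 48 = -24.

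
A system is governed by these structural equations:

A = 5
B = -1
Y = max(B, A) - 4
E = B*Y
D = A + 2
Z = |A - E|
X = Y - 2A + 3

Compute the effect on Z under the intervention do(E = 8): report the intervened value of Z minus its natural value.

-3

Under do(E=8), the mechanism E = B*Y is discarded; E is fixed at 8.
Z = |A - E|  [with A=5, E=8]  = 3
Without intervention: Y = max(B, A) - 4  [with B=-1, A=5]  = 1; E = B*Y  [with B=-1, Y=1]  = -1; Z = |A - E|  [with A=5, E=-1]  = 6.
Change = 3 − 6 = -3.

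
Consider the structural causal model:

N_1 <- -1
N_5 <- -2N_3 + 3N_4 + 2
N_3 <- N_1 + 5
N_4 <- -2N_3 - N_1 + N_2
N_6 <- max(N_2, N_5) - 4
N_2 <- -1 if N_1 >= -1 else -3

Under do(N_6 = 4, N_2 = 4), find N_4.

-3

Under do(N_6 = 4, N_2 = 4), each intervened variable's structural equation is replaced by its fixed value.
N_3 = N_1 + 5  [with N_1=-1]  = 4
N_4 = -2N_3 - N_1 + N_2  [with N_3=4, N_1=-1, N_2=4]  = -3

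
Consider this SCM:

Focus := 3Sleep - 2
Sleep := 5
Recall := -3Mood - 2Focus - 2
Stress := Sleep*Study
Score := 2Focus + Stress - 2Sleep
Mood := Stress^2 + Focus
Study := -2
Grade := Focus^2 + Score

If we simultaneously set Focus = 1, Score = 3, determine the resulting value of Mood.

The joint intervention fixes Focus = 1, Score = 3, removing each variable's own equation.
Stress = Sleep*Study  [with Sleep=5, Study=-2]  = -10
Mood = Stress^2 + Focus  [with Stress=-10, Focus=1]  = 101

101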